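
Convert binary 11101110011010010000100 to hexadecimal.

Group into 4-bit nibbles from right:
  0111 = 7
  0111 = 7
  0011 = 3
  0100 = 4
  1000 = 8
  0100 = 4
Result: 773484



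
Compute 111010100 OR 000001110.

OR: 1 when either bit is 1
  111010100
| 000001110
-----------
  111011110
Decimal: 468 | 14 = 478



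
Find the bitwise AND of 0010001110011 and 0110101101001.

AND: 1 only when both bits are 1
  0010001110011
& 0110101101001
---------------
  0010001100001
Decimal: 1139 & 3433 = 1121



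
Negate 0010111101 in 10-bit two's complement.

Original: 0010111101
Step 1 - Invert all bits: 1101000010
Step 2 - Add 1: 1101000011
Verification: 0010111101 + 1101000011 = 10000000000; discarding the end carry (carry out of the top bit) leaves the 10-bit value 0000000000, as required for x + (-x)



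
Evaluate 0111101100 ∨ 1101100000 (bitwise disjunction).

OR: 1 when either bit is 1
  0111101100
| 1101100000
------------
  1111101100
Decimal: 492 | 864 = 1004



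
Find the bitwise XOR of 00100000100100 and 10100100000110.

XOR: 1 when bits differ
  00100000100100
^ 10100100000110
----------------
  10000100100010
Decimal: 2084 ^ 10502 = 8482



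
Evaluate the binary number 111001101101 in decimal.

Sum of powers of 2 for each 1-bit:
2^0 + 2^2 + 2^3 + 2^5 + 2^6 + 2^9 + 2^10 + 2^11
= 1 + 4 + 8 + 32 + 64 + 512 + 1024 + 2048
= 3693



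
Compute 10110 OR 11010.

OR: 1 when either bit is 1
  10110
| 11010
-------
  11110
Decimal: 22 | 26 = 30



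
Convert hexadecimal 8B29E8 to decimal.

Expand by place value (powers of 16):
Digit values: B = 11, E = 14
8B29E8 = 8 × 16^5 + 11 × 16^4 + 2 × 16^3 + 9 × 16^2 + 14 × 16^1 + 8 × 16^0
= 8 × 1048576 + 11 × 65536 + 2 × 4096 + 9 × 256 + 14 × 16 + 8 × 1
= 8388608 + 720896 + 8192 + 2304 + 224 + 8
= 9120232



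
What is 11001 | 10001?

OR: 1 when either bit is 1
  11001
| 10001
-------
  11001
Decimal: 25 | 17 = 25



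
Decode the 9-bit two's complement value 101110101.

Binary: 101110101
Sign bit: 1 (negative)
Invert: 010001010
Add 1:  010001011
Magnitude: 010001011 = 128 + 8 + 2 + 1 = 139
Value: -139



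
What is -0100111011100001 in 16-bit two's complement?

Original: 0100111011100001
Step 1 - Invert all bits: 1011000100011110
Step 2 - Add 1: 1011000100011111
Verification: 0100111011100001 + 1011000100011111 = 10000000000000000; discarding the end carry (carry out of the top bit) leaves the 16-bit value 0000000000000000, as required for x + (-x)



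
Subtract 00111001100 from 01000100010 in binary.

Method 1 - Direct subtraction (column by column from the right: bit − bit − borrow-in; if negative, add 2 and borrow 1 from the next column):
borrow: 01110111000
        01000100010
-       00111001100
-------------------
        00001010110

Method 2 - Add two's complement:
Two's complement of 00111001100: invert → 11000110011, add 1 → 11000110100
  01000100010
+ 11000110100
-------------
 100001010110  (end carry out of the top bit = 1)
Discarding the end carry: 00001010110
Decimal check:
  01000100010 = 512 + 32 + 2 = 546
  00111001100 = 256 + 128 + 64 + 8 + 4 = 460
  546 - 460 = 86, and 00001010110 = 64 + 16 + 4 + 2 = 86 ✓



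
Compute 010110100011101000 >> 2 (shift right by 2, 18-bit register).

Original: 010110100011101000 (decimal 92392)
Shift right by 2 positions
Drop the 2 low bits; fill with zeros on the left
Result: 000101101000111010 (decimal 23098)
Equivalent: 92392 >> 2 = 92392 ÷ 2^2 = 23098



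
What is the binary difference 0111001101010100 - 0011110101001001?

Method 1 - Direct subtraction (column by column from the right: bit − bit − borrow-in; if negative, add 2 and borrow 1 from the next column):
borrow: 0111100000010110
        0111001101010100
-       0011110101001001
------------------------
        0011011000001011

Method 2 - Add two's complement:
Two's complement of 0011110101001001: invert → 1100001010110110, add 1 → 1100001010110111
  0111001101010100
+ 1100001010110111
------------------
 10011011000001011  (end carry out of the top bit = 1)
Discarding the end carry: 0011011000001011
Decimal check:
  0111001101010100 = 16384 + 8192 + 4096 + 512 + 256 + 64 + 16 + 4 = 29524
  0011110101001001 = 8192 + 4096 + 2048 + 1024 + 256 + 64 + 8 + 1 = 15689
  29524 - 15689 = 13835, and 0011011000001011 = 8192 + 4096 + 1024 + 512 + 8 + 2 + 1 = 13835 ✓



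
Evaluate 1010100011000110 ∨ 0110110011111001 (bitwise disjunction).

OR: 1 when either bit is 1
  1010100011000110
| 0110110011111001
------------------
  1110110011111111
Decimal: 43206 | 27897 = 60671



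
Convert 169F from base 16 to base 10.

Expand by place value (powers of 16):
Digit values: F = 15
169F = 1 × 16^3 + 6 × 16^2 + 9 × 16^1 + 15 × 16^0
= 1 × 4096 + 6 × 256 + 9 × 16 + 15 × 1
= 4096 + 1536 + 144 + 15
= 5791



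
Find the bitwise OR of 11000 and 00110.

OR: 1 when either bit is 1
  11000
| 00110
-------
  11110
Decimal: 24 | 6 = 30



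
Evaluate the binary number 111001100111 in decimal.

Sum of powers of 2 for each 1-bit:
2^0 + 2^1 + 2^2 + 2^5 + 2^6 + 2^9 + 2^10 + 2^11
= 1 + 2 + 4 + 32 + 64 + 512 + 1024 + 2048
= 3687



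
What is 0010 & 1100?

AND: 1 only when both bits are 1
  0010
& 1100
------
  0000
Decimal: 2 & 12 = 0



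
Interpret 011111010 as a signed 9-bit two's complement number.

Binary: 011111010
Sign bit: 0 (non-negative)
Read directly as an unsigned value:
011111010 = 128 + 64 + 32 + 16 + 8 + 2 = 250
Value: 250



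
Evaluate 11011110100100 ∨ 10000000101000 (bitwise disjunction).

OR: 1 when either bit is 1
  11011110100100
| 10000000101000
----------------
  11011110101100
Decimal: 14244 | 8232 = 14252



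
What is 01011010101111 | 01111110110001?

OR: 1 when either bit is 1
  01011010101111
| 01111110110001
----------------
  01111110111111
Decimal: 5807 | 8113 = 8127



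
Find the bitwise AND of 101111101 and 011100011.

AND: 1 only when both bits are 1
  101111101
& 011100011
-----------
  001100001
Decimal: 381 & 227 = 97



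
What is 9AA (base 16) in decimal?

Expand by place value (powers of 16):
Digit values: A = 10
9AA = 9 × 16^2 + 10 × 16^1 + 10 × 16^0
= 9 × 256 + 10 × 16 + 10 × 1
= 2304 + 160 + 10
= 2474



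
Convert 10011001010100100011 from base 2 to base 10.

Sum of powers of 2 for each 1-bit:
2^0 + 2^1 + 2^5 + 2^8 + 2^10 + 2^12 + 2^15 + 2^16 + 2^19
= 1 + 2 + 32 + 256 + 1024 + 4096 + 32768 + 65536 + 524288
= 628003



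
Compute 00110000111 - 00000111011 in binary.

Method 1 - Direct subtraction (column by column from the right: bit − bit − borrow-in; if negative, add 2 and borrow 1 from the next column):
borrow: 00011110000
        00110000111
-       00000111011
-------------------
        00101001100

Method 2 - Add two's complement:
Two's complement of 00000111011: invert → 11111000100, add 1 → 11111000101
  00110000111
+ 11111000101
-------------
 100101001100  (end carry out of the top bit = 1)
Discarding the end carry: 00101001100
Decimal check:
  00110000111 = 256 + 128 + 4 + 2 + 1 = 391
  00000111011 = 32 + 16 + 8 + 2 + 1 = 59
  391 - 59 = 332, and 00101001100 = 256 + 64 + 8 + 4 = 332 ✓



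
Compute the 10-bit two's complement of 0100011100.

Original: 0100011100
Step 1 - Invert all bits: 1011100011
Step 2 - Add 1: 1011100100
Verification: 0100011100 + 1011100100 = 10000000000; discarding the end carry (carry out of the top bit) leaves the 10-bit value 0000000000, as required for x + (-x)



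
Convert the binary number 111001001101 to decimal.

Sum of powers of 2 for each 1-bit:
2^0 + 2^2 + 2^3 + 2^6 + 2^9 + 2^10 + 2^11
= 1 + 4 + 8 + 64 + 512 + 1024 + 2048
= 3661



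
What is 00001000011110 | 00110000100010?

OR: 1 when either bit is 1
  00001000011110
| 00110000100010
----------------
  00111000111110
Decimal: 542 | 3106 = 3646



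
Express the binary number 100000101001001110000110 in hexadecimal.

Group into 4-bit nibbles from right:
  1000 = 8
  0010 = 2
  1001 = 9
  0011 = 3
  1000 = 8
  0110 = 6
Result: 829386



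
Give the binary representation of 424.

Using repeated division by 2:
424 ÷ 2 = 212 remainder 0
212 ÷ 2 = 106 remainder 0
106 ÷ 2 = 53 remainder 0
53 ÷ 2 = 26 remainder 1
26 ÷ 2 = 13 remainder 0
13 ÷ 2 = 6 remainder 1
6 ÷ 2 = 3 remainder 0
3 ÷ 2 = 1 remainder 1
1 ÷ 2 = 0 remainder 1
Reading remainders bottom to top: 110101000



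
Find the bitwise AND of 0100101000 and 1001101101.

AND: 1 only when both bits are 1
  0100101000
& 1001101101
------------
  0000101000
Decimal: 296 & 621 = 40



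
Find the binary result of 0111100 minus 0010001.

Method 1 - Direct subtraction (column by column from the right: bit − bit − borrow-in; if negative, add 2 and borrow 1 from the next column):
borrow: 0000110
        0111100
-       0010001
---------------
        0101011

Method 2 - Add two's complement:
Two's complement of 0010001: invert → 1101110, add 1 → 1101111
  0111100
+ 1101111
---------
 10101011  (end carry out of the top bit = 1)
Discarding the end carry: 0101011
Decimal check:
  0111100 = 32 + 16 + 8 + 4 = 60
  0010001 = 16 + 1 = 17
  60 - 17 = 43, and 0101011 = 32 + 8 + 2 + 1 = 43 ✓



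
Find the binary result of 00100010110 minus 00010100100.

Method 1 - Direct subtraction (column by column from the right: bit − bit − borrow-in; if negative, add 2 and borrow 1 from the next column):
borrow: 00111000000
        00100010110
-       00010100100
-------------------
        00001110010

Method 2 - Add two's complement:
Two's complement of 00010100100: invert → 11101011011, add 1 → 11101011100
  00100010110
+ 11101011100
-------------
 100001110010  (end carry out of the top bit = 1)
Discarding the end carry: 00001110010
Decimal check:
  00100010110 = 256 + 16 + 4 + 2 = 278
  00010100100 = 128 + 32 + 4 = 164
  278 - 164 = 114, and 00001110010 = 64 + 32 + 16 + 2 = 114 ✓



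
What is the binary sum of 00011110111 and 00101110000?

Add column by column from the right: bit + bit + carry-in; write the sum mod 2, carry 1 when the sum is 2 or 3.
carry:  01111100000
        00011110111
+       00101110000
-------------------
       001001100111
(the carry out of the leftmost column, 0, becomes the leading bit)
Decimal check:
  00011110111 = 128 + 64 + 32 + 16 + 4 + 2 + 1 = 247
  00101110000 = 256 + 64 + 32 + 16 = 368
  247 + 368 = 615, and 001001100111 = 512 + 64 + 32 + 4 + 2 + 1 = 615 ✓



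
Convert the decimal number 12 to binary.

Using repeated division by 2:
12 ÷ 2 = 6 remainder 0
6 ÷ 2 = 3 remainder 0
3 ÷ 2 = 1 remainder 1
1 ÷ 2 = 0 remainder 1
Reading remainders bottom to top: 1100



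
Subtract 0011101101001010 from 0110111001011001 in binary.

Method 1 - Direct subtraction (column by column from the right: bit − bit − borrow-in; if negative, add 2 and borrow 1 from the next column):
borrow: 0110011000011100
        0110111001011001
-       0011101101001010
------------------------
        0011001100001111

Method 2 - Add two's complement:
Two's complement of 0011101101001010: invert → 1100010010110101, add 1 → 1100010010110110
  0110111001011001
+ 1100010010110110
------------------
 10011001100001111  (end carry out of the top bit = 1)
Discarding the end carry: 0011001100001111
Decimal check:
  0110111001011001 = 16384 + 8192 + 2048 + 1024 + 512 + 64 + 16 + 8 + 1 = 28249
  0011101101001010 = 8192 + 4096 + 2048 + 512 + 256 + 64 + 8 + 2 = 15178
  28249 - 15178 = 13071, and 0011001100001111 = 8192 + 4096 + 512 + 256 + 8 + 4 + 2 + 1 = 13071 ✓



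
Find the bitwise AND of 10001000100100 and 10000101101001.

AND: 1 only when both bits are 1
  10001000100100
& 10000101101001
----------------
  10000000100000
Decimal: 8740 & 8553 = 8224



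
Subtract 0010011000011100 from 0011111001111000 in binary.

Method 1 - Direct subtraction (column by column from the right: bit − bit − borrow-in; if negative, add 2 and borrow 1 from the next column):
borrow: 0000000000111000
        0011111001111000
-       0010011000011100
------------------------
        0001100001011100

Method 2 - Add two's complement:
Two's complement of 0010011000011100: invert → 1101100111100011, add 1 → 1101100111100100
  0011111001111000
+ 1101100111100100
------------------
 10001100001011100  (end carry out of the top bit = 1)
Discarding the end carry: 0001100001011100
Decimal check:
  0011111001111000 = 8192 + 4096 + 2048 + 1024 + 512 + 64 + 32 + 16 + 8 = 15992
  0010011000011100 = 8192 + 1024 + 512 + 16 + 8 + 4 = 9756
  15992 - 9756 = 6236, and 0001100001011100 = 4096 + 2048 + 64 + 16 + 8 + 4 = 6236 ✓



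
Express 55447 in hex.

Using repeated division by 16 (digits 10–15 are A–F):
55447 ÷ 16 = 3465 remainder 7
3465 ÷ 16 = 216 remainder 9
216 ÷ 16 = 13 remainder 8
13 ÷ 16 = 0 remainder 13 (D)
Reading remainders bottom to top: D897



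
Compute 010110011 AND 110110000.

AND: 1 only when both bits are 1
  010110011
& 110110000
-----------
  010110000
Decimal: 179 & 432 = 176



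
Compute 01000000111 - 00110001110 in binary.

Method 1 - Direct subtraction (column by column from the right: bit − bit − borrow-in; if negative, add 2 and borrow 1 from the next column):
borrow: 01111110000
        01000000111
-       00110001110
-------------------
        00001111001

Method 2 - Add two's complement:
Two's complement of 00110001110: invert → 11001110001, add 1 → 11001110010
  01000000111
+ 11001110010
-------------
 100001111001  (end carry out of the top bit = 1)
Discarding the end carry: 00001111001
Decimal check:
  01000000111 = 512 + 4 + 2 + 1 = 519
  00110001110 = 256 + 128 + 8 + 4 + 2 = 398
  519 - 398 = 121, and 00001111001 = 64 + 32 + 16 + 8 + 1 = 121 ✓



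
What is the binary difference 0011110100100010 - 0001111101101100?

Method 1 - Direct subtraction (column by column from the right: bit − bit − borrow-in; if negative, add 2 and borrow 1 from the next column):
borrow: 0011111111111000
        0011110100100010
-       0001111101101100
------------------------
        0001110110110110

Method 2 - Add two's complement:
Two's complement of 0001111101101100: invert → 1110000010010011, add 1 → 1110000010010100
  0011110100100010
+ 1110000010010100
------------------
 10001110110110110  (end carry out of the top bit = 1)
Discarding the end carry: 0001110110110110
Decimal check:
  0011110100100010 = 8192 + 4096 + 2048 + 1024 + 256 + 32 + 2 = 15650
  0001111101101100 = 4096 + 2048 + 1024 + 512 + 256 + 64 + 32 + 8 + 4 = 8044
  15650 - 8044 = 7606, and 0001110110110110 = 4096 + 2048 + 1024 + 256 + 128 + 32 + 16 + 4 + 2 = 7606 ✓



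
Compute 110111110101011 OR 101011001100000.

OR: 1 when either bit is 1
  110111110101011
| 101011001100000
-----------------
  111111111101011
Decimal: 28587 | 22112 = 32747



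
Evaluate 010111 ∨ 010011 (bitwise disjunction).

OR: 1 when either bit is 1
  010111
| 010011
--------
  010111
Decimal: 23 | 19 = 23



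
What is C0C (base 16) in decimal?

Expand by place value (powers of 16):
Digit values: C = 12
C0C = 12 × 16^2 + 0 × 16^1 + 12 × 16^0
= 12 × 256 + 0 × 16 + 12 × 1
= 3072 + 0 + 12
= 3084



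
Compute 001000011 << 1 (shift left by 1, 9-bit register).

Original: 001000011 (decimal 67)
Shift left by 1 position
Append 1 zero on the right
Result: 010000110 (decimal 134)
Equivalent: 67 << 1 = 67 × 2^1 = 134



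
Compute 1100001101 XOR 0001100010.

XOR: 1 when bits differ
  1100001101
^ 0001100010
------------
  1101101111
Decimal: 781 ^ 98 = 879



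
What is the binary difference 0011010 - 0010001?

Method 1 - Direct subtraction (column by column from the right: bit − bit − borrow-in; if negative, add 2 and borrow 1 from the next column):
borrow: 0000010
        0011010
-       0010001
---------------
        0001001

Method 2 - Add two's complement:
Two's complement of 0010001: invert → 1101110, add 1 → 1101111
  0011010
+ 1101111
---------
 10001001  (end carry out of the top bit = 1)
Discarding the end carry: 0001001
Decimal check:
  0011010 = 16 + 8 + 2 = 26
  0010001 = 16 + 1 = 17
  26 - 17 = 9, and 0001001 = 8 + 1 = 9 ✓



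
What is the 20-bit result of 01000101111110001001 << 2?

Original: 01000101111110001001 (decimal 286601)
Shift left by 2 positions
Append 2 zeros on the right and drop the 2 high bits that overflow the 20-bit width
Result: 00010111111000100100 (decimal 97828)
Equivalent: 286601 << 2 = 286601 × 2^2 = 1146404, truncated to 20 bits = 97828



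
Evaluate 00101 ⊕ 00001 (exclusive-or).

XOR: 1 when bits differ
  00101
^ 00001
-------
  00100
Decimal: 5 ^ 1 = 4



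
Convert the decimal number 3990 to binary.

Using repeated division by 2:
3990 ÷ 2 = 1995 remainder 0
1995 ÷ 2 = 997 remainder 1
997 ÷ 2 = 498 remainder 1
498 ÷ 2 = 249 remainder 0
249 ÷ 2 = 124 remainder 1
124 ÷ 2 = 62 remainder 0
62 ÷ 2 = 31 remainder 0
31 ÷ 2 = 15 remainder 1
15 ÷ 2 = 7 remainder 1
7 ÷ 2 = 3 remainder 1
3 ÷ 2 = 1 remainder 1
1 ÷ 2 = 0 remainder 1
Reading remainders bottom to top: 111110010110



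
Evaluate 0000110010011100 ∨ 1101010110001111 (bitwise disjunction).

OR: 1 when either bit is 1
  0000110010011100
| 1101010110001111
------------------
  1101110110011111
Decimal: 3228 | 54671 = 56735



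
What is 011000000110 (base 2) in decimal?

Sum of powers of 2 for each 1-bit:
2^1 + 2^2 + 2^9 + 2^10
= 2 + 4 + 512 + 1024
= 1542



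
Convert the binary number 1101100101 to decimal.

Sum of powers of 2 for each 1-bit:
2^0 + 2^2 + 2^5 + 2^6 + 2^8 + 2^9
= 1 + 4 + 32 + 64 + 256 + 512
= 869



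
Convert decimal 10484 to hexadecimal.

Using repeated division by 16 (digits 10–15 are A–F):
10484 ÷ 16 = 655 remainder 4
655 ÷ 16 = 40 remainder 15 (F)
40 ÷ 16 = 2 remainder 8
2 ÷ 16 = 0 remainder 2
Reading remainders bottom to top: 28F4



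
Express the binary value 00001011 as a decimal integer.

Sum of powers of 2 for each 1-bit:
2^0 + 2^1 + 2^3
= 1 + 2 + 8
= 11



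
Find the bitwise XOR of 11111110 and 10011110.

XOR: 1 when bits differ
  11111110
^ 10011110
----------
  01100000
Decimal: 254 ^ 158 = 96



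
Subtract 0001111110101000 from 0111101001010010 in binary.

Method 1 - Direct subtraction (column by column from the right: bit − bit − borrow-in; if negative, add 2 and borrow 1 from the next column):
borrow: 0011111101010000
        0111101001010010
-       0001111110101000
------------------------
        0101101010101010

Method 2 - Add two's complement:
Two's complement of 0001111110101000: invert → 1110000001010111, add 1 → 1110000001011000
  0111101001010010
+ 1110000001011000
------------------
 10101101010101010  (end carry out of the top bit = 1)
Discarding the end carry: 0101101010101010
Decimal check:
  0111101001010010 = 16384 + 8192 + 4096 + 2048 + 512 + 64 + 16 + 2 = 31314
  0001111110101000 = 4096 + 2048 + 1024 + 512 + 256 + 128 + 32 + 8 = 8104
  31314 - 8104 = 23210, and 0101101010101010 = 16384 + 4096 + 2048 + 512 + 128 + 32 + 8 + 2 = 23210 ✓



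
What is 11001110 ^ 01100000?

XOR: 1 when bits differ
  11001110
^ 01100000
----------
  10101110
Decimal: 206 ^ 96 = 174



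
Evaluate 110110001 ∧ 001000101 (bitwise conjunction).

AND: 1 only when both bits are 1
  110110001
& 001000101
-----------
  000000001
Decimal: 433 & 69 = 1



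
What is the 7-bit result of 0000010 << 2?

Original: 0000010 (decimal 2)
Shift left by 2 positions
Append 2 zeros on the right
Result: 0001000 (decimal 8)
Equivalent: 2 << 2 = 2 × 2^2 = 8



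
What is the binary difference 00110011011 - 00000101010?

Method 1 - Direct subtraction (column by column from the right: bit − bit − borrow-in; if negative, add 2 and borrow 1 from the next column):
borrow: 00011000000
        00110011011
-       00000101010
-------------------
        00101110001

Method 2 - Add two's complement:
Two's complement of 00000101010: invert → 11111010101, add 1 → 11111010110
  00110011011
+ 11111010110
-------------
 100101110001  (end carry out of the top bit = 1)
Discarding the end carry: 00101110001
Decimal check:
  00110011011 = 256 + 128 + 16 + 8 + 2 + 1 = 411
  00000101010 = 32 + 8 + 2 = 42
  411 - 42 = 369, and 00101110001 = 256 + 64 + 32 + 16 + 1 = 369 ✓



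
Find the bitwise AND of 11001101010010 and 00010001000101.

AND: 1 only when both bits are 1
  11001101010010
& 00010001000101
----------------
  00000001000000
Decimal: 13138 & 1093 = 64



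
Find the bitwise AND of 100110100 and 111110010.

AND: 1 only when both bits are 1
  100110100
& 111110010
-----------
  100110000
Decimal: 308 & 498 = 304



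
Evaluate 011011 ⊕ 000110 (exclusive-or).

XOR: 1 when bits differ
  011011
^ 000110
--------
  011101
Decimal: 27 ^ 6 = 29



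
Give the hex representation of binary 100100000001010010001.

Group into 4-bit nibbles from right:
  0001 = 1
  0010 = 2
  0000 = 0
  0010 = 2
  1001 = 9
  0001 = 1
Result: 120291



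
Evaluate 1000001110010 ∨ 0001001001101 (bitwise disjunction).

OR: 1 when either bit is 1
  1000001110010
| 0001001001101
---------------
  1001001111111
Decimal: 4210 | 589 = 4735



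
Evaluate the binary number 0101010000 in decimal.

Sum of powers of 2 for each 1-bit:
2^4 + 2^6 + 2^8
= 16 + 64 + 256
= 336



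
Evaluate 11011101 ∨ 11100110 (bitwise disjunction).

OR: 1 when either bit is 1
  11011101
| 11100110
----------
  11111111
Decimal: 221 | 230 = 255



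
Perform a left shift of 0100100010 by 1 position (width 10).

Original: 0100100010 (decimal 290)
Shift left by 1 position
Append 1 zero on the right
Result: 1001000100 (decimal 580)
Equivalent: 290 << 1 = 290 × 2^1 = 580



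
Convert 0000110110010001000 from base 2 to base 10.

Sum of powers of 2 for each 1-bit:
2^3 + 2^7 + 2^10 + 2^11 + 2^13 + 2^14
= 8 + 128 + 1024 + 2048 + 8192 + 16384
= 27784



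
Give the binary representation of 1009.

Using repeated division by 2:
1009 ÷ 2 = 504 remainder 1
504 ÷ 2 = 252 remainder 0
252 ÷ 2 = 126 remainder 0
126 ÷ 2 = 63 remainder 0
63 ÷ 2 = 31 remainder 1
31 ÷ 2 = 15 remainder 1
15 ÷ 2 = 7 remainder 1
7 ÷ 2 = 3 remainder 1
3 ÷ 2 = 1 remainder 1
1 ÷ 2 = 0 remainder 1
Reading remainders bottom to top: 1111110001



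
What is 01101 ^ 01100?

XOR: 1 when bits differ
  01101
^ 01100
-------
  00001
Decimal: 13 ^ 12 = 1



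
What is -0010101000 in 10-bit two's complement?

Original: 0010101000
Step 1 - Invert all bits: 1101010111
Step 2 - Add 1: 1101011000
Verification: 0010101000 + 1101011000 = 10000000000; discarding the end carry (carry out of the top bit) leaves the 10-bit value 0000000000, as required for x + (-x)



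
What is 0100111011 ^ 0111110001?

XOR: 1 when bits differ
  0100111011
^ 0111110001
------------
  0011001010
Decimal: 315 ^ 497 = 202



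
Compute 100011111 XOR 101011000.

XOR: 1 when bits differ
  100011111
^ 101011000
-----------
  001000111
Decimal: 287 ^ 344 = 71



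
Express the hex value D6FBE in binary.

Convert each hex digit to 4 bits:
  D = 1101
  6 = 0110
  F = 1111
  B = 1011
  E = 1110
Concatenate: 11010110111110111110



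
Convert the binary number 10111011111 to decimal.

Sum of powers of 2 for each 1-bit:
2^0 + 2^1 + 2^2 + 2^3 + 2^4 + 2^6 + 2^7 + 2^8 + 2^10
= 1 + 2 + 4 + 8 + 16 + 64 + 128 + 256 + 1024
= 1503



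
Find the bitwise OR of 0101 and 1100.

OR: 1 when either bit is 1
  0101
| 1100
------
  1101
Decimal: 5 | 12 = 13



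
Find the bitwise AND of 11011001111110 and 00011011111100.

AND: 1 only when both bits are 1
  11011001111110
& 00011011111100
----------------
  00011001111100
Decimal: 13950 & 1788 = 1660



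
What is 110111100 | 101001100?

OR: 1 when either bit is 1
  110111100
| 101001100
-----------
  111111100
Decimal: 444 | 332 = 508



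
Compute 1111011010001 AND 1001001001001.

AND: 1 only when both bits are 1
  1111011010001
& 1001001001001
---------------
  1001001000001
Decimal: 7889 & 4681 = 4673



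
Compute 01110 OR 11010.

OR: 1 when either bit is 1
  01110
| 11010
-------
  11110
Decimal: 14 | 26 = 30



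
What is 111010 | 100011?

OR: 1 when either bit is 1
  111010
| 100011
--------
  111011
Decimal: 58 | 35 = 59



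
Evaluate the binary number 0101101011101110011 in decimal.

Sum of powers of 2 for each 1-bit:
2^0 + 2^1 + 2^4 + 2^5 + 2^6 + 2^8 + 2^9 + 2^10 + 2^12 + 2^14 + 2^15 + 2^17
= 1 + 2 + 16 + 32 + 64 + 256 + 512 + 1024 + 4096 + 16384 + 32768 + 131072
= 186227



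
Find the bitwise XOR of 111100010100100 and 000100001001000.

XOR: 1 when bits differ
  111100010100100
^ 000100001001000
-----------------
  111000011101100
Decimal: 30884 ^ 2120 = 28908



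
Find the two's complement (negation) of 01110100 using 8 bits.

Original: 01110100
Step 1 - Invert all bits: 10001011
Step 2 - Add 1: 10001100
Verification: 01110100 + 10001100 = 100000000; discarding the end carry (carry out of the top bit) leaves the 8-bit value 00000000, as required for x + (-x)



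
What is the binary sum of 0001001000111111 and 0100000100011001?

Add column by column from the right: bit + bit + carry-in; write the sum mod 2, carry 1 when the sum is 2 or 3.
carry:  0000000001111110
        0001001000111111
+       0100000100011001
------------------------
       00101001101011000
(the carry out of the leftmost column, 0, becomes the leading bit)
Decimal check:
  0001001000111111 = 4096 + 512 + 32 + 16 + 8 + 4 + 2 + 1 = 4671
  0100000100011001 = 16384 + 256 + 16 + 8 + 1 = 16665
  4671 + 16665 = 21336, and 00101001101011000 = 16384 + 4096 + 512 + 256 + 64 + 16 + 8 = 21336 ✓



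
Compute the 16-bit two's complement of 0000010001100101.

Original: 0000010001100101
Step 1 - Invert all bits: 1111101110011010
Step 2 - Add 1: 1111101110011011
Verification: 0000010001100101 + 1111101110011011 = 10000000000000000; discarding the end carry (carry out of the top bit) leaves the 16-bit value 0000000000000000, as required for x + (-x)



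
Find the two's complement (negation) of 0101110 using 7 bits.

Original: 0101110
Step 1 - Invert all bits: 1010001
Step 2 - Add 1: 1010010
Verification: 0101110 + 1010010 = 10000000; discarding the end carry (carry out of the top bit) leaves the 7-bit value 0000000, as required for x + (-x)



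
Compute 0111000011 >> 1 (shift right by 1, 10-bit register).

Original: 0111000011 (decimal 451)
Shift right by 1 position
Drop the 1 low bit; fill with zero on the left
Result: 0011100001 (decimal 225)
Equivalent: 451 >> 1 = 451 ÷ 2^1 = 225



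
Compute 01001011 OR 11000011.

OR: 1 when either bit is 1
  01001011
| 11000011
----------
  11001011
Decimal: 75 | 195 = 203



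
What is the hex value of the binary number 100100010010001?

Group into 4-bit nibbles from right:
  0100 = 4
  1000 = 8
  1001 = 9
  0001 = 1
Result: 4891



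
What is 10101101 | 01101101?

OR: 1 when either bit is 1
  10101101
| 01101101
----------
  11101101
Decimal: 173 | 109 = 237



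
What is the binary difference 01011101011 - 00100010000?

Method 1 - Direct subtraction (column by column from the right: bit − bit − borrow-in; if negative, add 2 and borrow 1 from the next column):
borrow: 01000100000
        01011101011
-       00100010000
-------------------
        00111011011

Method 2 - Add two's complement:
Two's complement of 00100010000: invert → 11011101111, add 1 → 11011110000
  01011101011
+ 11011110000
-------------
 100111011011  (end carry out of the top bit = 1)
Discarding the end carry: 00111011011
Decimal check:
  01011101011 = 512 + 128 + 64 + 32 + 8 + 2 + 1 = 747
  00100010000 = 256 + 16 = 272
  747 - 272 = 475, and 00111011011 = 256 + 128 + 64 + 16 + 8 + 2 + 1 = 475 ✓



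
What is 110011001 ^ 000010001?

XOR: 1 when bits differ
  110011001
^ 000010001
-----------
  110001000
Decimal: 409 ^ 17 = 392



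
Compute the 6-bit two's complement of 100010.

Original (sign bit 1, negative): 100010
Step 1 - Invert all bits: 011101
Step 2 - Add 1: 011110
Verification: 100010 + 011110 = 1000000; discarding the end carry (carry out of the top bit) leaves the 6-bit value 000000, as required for x + (-x)



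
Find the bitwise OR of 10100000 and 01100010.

OR: 1 when either bit is 1
  10100000
| 01100010
----------
  11100010
Decimal: 160 | 98 = 226



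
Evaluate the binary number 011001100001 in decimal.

Sum of powers of 2 for each 1-bit:
2^0 + 2^5 + 2^6 + 2^9 + 2^10
= 1 + 32 + 64 + 512 + 1024
= 1633



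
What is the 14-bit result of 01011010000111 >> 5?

Original: 01011010000111 (decimal 5767)
Shift right by 5 positions
Drop the 5 low bits; fill with zeros on the left
Result: 00000010110100 (decimal 180)
Equivalent: 5767 >> 5 = 5767 ÷ 2^5 = 180



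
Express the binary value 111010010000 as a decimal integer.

Sum of powers of 2 for each 1-bit:
2^4 + 2^7 + 2^9 + 2^10 + 2^11
= 16 + 128 + 512 + 1024 + 2048
= 3728



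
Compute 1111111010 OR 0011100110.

OR: 1 when either bit is 1
  1111111010
| 0011100110
------------
  1111111110
Decimal: 1018 | 230 = 1022



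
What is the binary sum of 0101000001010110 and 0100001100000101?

Add column by column from the right: bit + bit + carry-in; write the sum mod 2, carry 1 when the sum is 2 or 3.
carry:  1000000000001000
        0101000001010110
+       0100001100000101
------------------------
       01001001101011011
(the carry out of the leftmost column, 0, becomes the leading bit)
Decimal check:
  0101000001010110 = 16384 + 4096 + 64 + 16 + 4 + 2 = 20566
  0100001100000101 = 16384 + 512 + 256 + 4 + 1 = 17157
  20566 + 17157 = 37723, and 01001001101011011 = 32768 + 4096 + 512 + 256 + 64 + 16 + 8 + 2 + 1 = 37723 ✓



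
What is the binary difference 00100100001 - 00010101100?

Method 1 - Direct subtraction (column by column from the right: bit − bit − borrow-in; if negative, add 2 and borrow 1 from the next column):
borrow: 00111111000
        00100100001
-       00010101100
-------------------
        00001110101

Method 2 - Add two's complement:
Two's complement of 00010101100: invert → 11101010011, add 1 → 11101010100
  00100100001
+ 11101010100
-------------
 100001110101  (end carry out of the top bit = 1)
Discarding the end carry: 00001110101
Decimal check:
  00100100001 = 256 + 32 + 1 = 289
  00010101100 = 128 + 32 + 8 + 4 = 172
  289 - 172 = 117, and 00001110101 = 64 + 32 + 16 + 4 + 1 = 117 ✓



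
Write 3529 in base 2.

Using repeated division by 2:
3529 ÷ 2 = 1764 remainder 1
1764 ÷ 2 = 882 remainder 0
882 ÷ 2 = 441 remainder 0
441 ÷ 2 = 220 remainder 1
220 ÷ 2 = 110 remainder 0
110 ÷ 2 = 55 remainder 0
55 ÷ 2 = 27 remainder 1
27 ÷ 2 = 13 remainder 1
13 ÷ 2 = 6 remainder 1
6 ÷ 2 = 3 remainder 0
3 ÷ 2 = 1 remainder 1
1 ÷ 2 = 0 remainder 1
Reading remainders bottom to top: 110111001001



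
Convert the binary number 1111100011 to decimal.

Sum of powers of 2 for each 1-bit:
2^0 + 2^1 + 2^5 + 2^6 + 2^7 + 2^8 + 2^9
= 1 + 2 + 32 + 64 + 128 + 256 + 512
= 995



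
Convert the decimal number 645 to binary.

Using repeated division by 2:
645 ÷ 2 = 322 remainder 1
322 ÷ 2 = 161 remainder 0
161 ÷ 2 = 80 remainder 1
80 ÷ 2 = 40 remainder 0
40 ÷ 2 = 20 remainder 0
20 ÷ 2 = 10 remainder 0
10 ÷ 2 = 5 remainder 0
5 ÷ 2 = 2 remainder 1
2 ÷ 2 = 1 remainder 0
1 ÷ 2 = 0 remainder 1
Reading remainders bottom to top: 1010000101



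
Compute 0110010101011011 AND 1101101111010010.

AND: 1 only when both bits are 1
  0110010101011011
& 1101101111010010
------------------
  0100000101010010
Decimal: 25947 & 56274 = 16722



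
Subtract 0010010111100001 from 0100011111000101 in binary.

Method 1 - Direct subtraction (column by column from the right: bit − bit − borrow-in; if negative, add 2 and borrow 1 from the next column):
borrow: 0100001111000000
        0100011111000101
-       0010010111100001
------------------------
        0010000111100100

Method 2 - Add two's complement:
Two's complement of 0010010111100001: invert → 1101101000011110, add 1 → 1101101000011111
  0100011111000101
+ 1101101000011111
------------------
 10010000111100100  (end carry out of the top bit = 1)
Discarding the end carry: 0010000111100100
Decimal check:
  0100011111000101 = 16384 + 1024 + 512 + 256 + 128 + 64 + 4 + 1 = 18373
  0010010111100001 = 8192 + 1024 + 256 + 128 + 64 + 32 + 1 = 9697
  18373 - 9697 = 8676, and 0010000111100100 = 8192 + 256 + 128 + 64 + 32 + 4 = 8676 ✓



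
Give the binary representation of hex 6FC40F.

Convert each hex digit to 4 bits:
  6 = 0110
  F = 1111
  C = 1100
  4 = 0100
  0 = 0000
  F = 1111
Concatenate: 011011111100010000001111



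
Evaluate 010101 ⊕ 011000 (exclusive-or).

XOR: 1 when bits differ
  010101
^ 011000
--------
  001101
Decimal: 21 ^ 24 = 13



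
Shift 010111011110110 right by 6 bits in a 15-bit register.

Original: 010111011110110 (decimal 12022)
Shift right by 6 positions
Drop the 6 low bits; fill with zeros on the left
Result: 000000010111011 (decimal 187)
Equivalent: 12022 >> 6 = 12022 ÷ 2^6 = 187



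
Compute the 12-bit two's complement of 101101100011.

Original (sign bit 1, negative): 101101100011
Step 1 - Invert all bits: 010010011100
Step 2 - Add 1: 010010011101
Verification: 101101100011 + 010010011101 = 1000000000000; discarding the end carry (carry out of the top bit) leaves the 12-bit value 000000000000, as required for x + (-x)



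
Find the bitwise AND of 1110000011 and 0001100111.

AND: 1 only when both bits are 1
  1110000011
& 0001100111
------------
  0000000011
Decimal: 899 & 103 = 3



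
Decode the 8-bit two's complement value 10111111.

Binary: 10111111
Sign bit: 1 (negative)
Invert: 01000000
Add 1:  01000001
Magnitude: 01000001 = 64 + 1 = 65
Value: -65



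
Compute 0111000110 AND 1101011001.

AND: 1 only when both bits are 1
  0111000110
& 1101011001
------------
  0101000000
Decimal: 454 & 857 = 320



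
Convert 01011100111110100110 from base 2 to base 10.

Sum of powers of 2 for each 1-bit:
2^1 + 2^2 + 2^5 + 2^7 + 2^8 + 2^9 + 2^10 + 2^11 + 2^14 + 2^15 + 2^16 + 2^18
= 2 + 4 + 32 + 128 + 256 + 512 + 1024 + 2048 + 16384 + 32768 + 65536 + 262144
= 380838



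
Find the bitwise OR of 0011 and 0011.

OR: 1 when either bit is 1
  0011
| 0011
------
  0011
Decimal: 3 | 3 = 3



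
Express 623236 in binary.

Using repeated division by 2:
623236 ÷ 2 = 311618 remainder 0
311618 ÷ 2 = 155809 remainder 0
155809 ÷ 2 = 77904 remainder 1
77904 ÷ 2 = 38952 remainder 0
38952 ÷ 2 = 19476 remainder 0
19476 ÷ 2 = 9738 remainder 0
9738 ÷ 2 = 4869 remainder 0
4869 ÷ 2 = 2434 remainder 1
2434 ÷ 2 = 1217 remainder 0
1217 ÷ 2 = 608 remainder 1
608 ÷ 2 = 304 remainder 0
304 ÷ 2 = 152 remainder 0
152 ÷ 2 = 76 remainder 0
76 ÷ 2 = 38 remainder 0
38 ÷ 2 = 19 remainder 0
19 ÷ 2 = 9 remainder 1
9 ÷ 2 = 4 remainder 1
4 ÷ 2 = 2 remainder 0
2 ÷ 2 = 1 remainder 0
1 ÷ 2 = 0 remainder 1
Reading remainders bottom to top: 10011000001010000100



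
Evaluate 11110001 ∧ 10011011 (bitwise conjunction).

AND: 1 only when both bits are 1
  11110001
& 10011011
----------
  10010001
Decimal: 241 & 155 = 145



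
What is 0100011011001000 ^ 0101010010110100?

XOR: 1 when bits differ
  0100011011001000
^ 0101010010110100
------------------
  0001001001111100
Decimal: 18120 ^ 21684 = 4732



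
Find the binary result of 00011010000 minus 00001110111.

Method 1 - Direct subtraction (column by column from the right: bit − bit − borrow-in; if negative, add 2 and borrow 1 from the next column):
borrow: 00011111110
        00011010000
-       00001110111
-------------------
        00001011001

Method 2 - Add two's complement:
Two's complement of 00001110111: invert → 11110001000, add 1 → 11110001001
  00011010000
+ 11110001001
-------------
 100001011001  (end carry out of the top bit = 1)
Discarding the end carry: 00001011001
Decimal check:
  00011010000 = 128 + 64 + 16 = 208
  00001110111 = 64 + 32 + 16 + 4 + 2 + 1 = 119
  208 - 119 = 89, and 00001011001 = 64 + 16 + 8 + 1 = 89 ✓



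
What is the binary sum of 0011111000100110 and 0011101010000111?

Add column by column from the right: bit + bit + carry-in; write the sum mod 2, carry 1 when the sum is 2 or 3.
carry:  0111110000001100
        0011111000100110
+       0011101010000111
------------------------
       00111100010101101
(the carry out of the leftmost column, 0, becomes the leading bit)
Decimal check:
  0011111000100110 = 8192 + 4096 + 2048 + 1024 + 512 + 32 + 4 + 2 = 15910
  0011101010000111 = 8192 + 4096 + 2048 + 512 + 128 + 4 + 2 + 1 = 14983
  15910 + 14983 = 30893, and 00111100010101101 = 16384 + 8192 + 4096 + 2048 + 128 + 32 + 8 + 4 + 1 = 30893 ✓



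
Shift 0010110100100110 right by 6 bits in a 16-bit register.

Original: 0010110100100110 (decimal 11558)
Shift right by 6 positions
Drop the 6 low bits; fill with zeros on the left
Result: 0000000010110100 (decimal 180)
Equivalent: 11558 >> 6 = 11558 ÷ 2^6 = 180



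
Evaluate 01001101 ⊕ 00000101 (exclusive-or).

XOR: 1 when bits differ
  01001101
^ 00000101
----------
  01001000
Decimal: 77 ^ 5 = 72



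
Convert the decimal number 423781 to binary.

Using repeated division by 2:
423781 ÷ 2 = 211890 remainder 1
211890 ÷ 2 = 105945 remainder 0
105945 ÷ 2 = 52972 remainder 1
52972 ÷ 2 = 26486 remainder 0
26486 ÷ 2 = 13243 remainder 0
13243 ÷ 2 = 6621 remainder 1
6621 ÷ 2 = 3310 remainder 1
3310 ÷ 2 = 1655 remainder 0
1655 ÷ 2 = 827 remainder 1
827 ÷ 2 = 413 remainder 1
413 ÷ 2 = 206 remainder 1
206 ÷ 2 = 103 remainder 0
103 ÷ 2 = 51 remainder 1
51 ÷ 2 = 25 remainder 1
25 ÷ 2 = 12 remainder 1
12 ÷ 2 = 6 remainder 0
6 ÷ 2 = 3 remainder 0
3 ÷ 2 = 1 remainder 1
1 ÷ 2 = 0 remainder 1
Reading remainders bottom to top: 1100111011101100101



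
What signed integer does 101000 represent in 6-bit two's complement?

Binary: 101000
Sign bit: 1 (negative)
Invert: 010111
Add 1:  011000
Magnitude: 011000 = 16 + 8 = 24
Value: -24



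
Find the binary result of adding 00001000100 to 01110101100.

Add column by column from the right: bit + bit + carry-in; write the sum mod 2, carry 1 when the sum is 2 or 3.
carry:  00000011000
        00001000100
+       01110101100
-------------------
       001111110000
(the carry out of the leftmost column, 0, becomes the leading bit)
Decimal check:
  00001000100 = 64 + 4 = 68
  01110101100 = 512 + 256 + 128 + 32 + 8 + 4 = 940
  68 + 940 = 1008, and 001111110000 = 512 + 256 + 128 + 64 + 32 + 16 = 1008 ✓



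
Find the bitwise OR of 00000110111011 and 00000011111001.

OR: 1 when either bit is 1
  00000110111011
| 00000011111001
----------------
  00000111111011
Decimal: 443 | 249 = 507



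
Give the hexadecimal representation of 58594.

Using repeated division by 16 (digits 10–15 are A–F):
58594 ÷ 16 = 3662 remainder 2
3662 ÷ 16 = 228 remainder 14 (E)
228 ÷ 16 = 14 remainder 4
14 ÷ 16 = 0 remainder 14 (E)
Reading remainders bottom to top: E4E2



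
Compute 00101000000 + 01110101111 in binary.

Add column by column from the right: bit + bit + carry-in; write the sum mod 2, carry 1 when the sum is 2 or 3.
carry:  11000000000
        00101000000
+       01110101111
-------------------
       010011101111
(the carry out of the leftmost column, 0, becomes the leading bit)
Decimal check:
  00101000000 = 256 + 64 = 320
  01110101111 = 512 + 256 + 128 + 32 + 8 + 4 + 2 + 1 = 943
  320 + 943 = 1263, and 010011101111 = 1024 + 128 + 64 + 32 + 8 + 4 + 2 + 1 = 1263 ✓



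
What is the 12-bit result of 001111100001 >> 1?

Original: 001111100001 (decimal 993)
Shift right by 1 position
Drop the 1 low bit; fill with zero on the left
Result: 000111110000 (decimal 496)
Equivalent: 993 >> 1 = 993 ÷ 2^1 = 496



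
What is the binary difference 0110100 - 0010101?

Method 1 - Direct subtraction (column by column from the right: bit − bit − borrow-in; if negative, add 2 and borrow 1 from the next column):
borrow: 0111110
        0110100
-       0010101
---------------
        0011111

Method 2 - Add two's complement:
Two's complement of 0010101: invert → 1101010, add 1 → 1101011
  0110100
+ 1101011
---------
 10011111  (end carry out of the top bit = 1)
Discarding the end carry: 0011111
Decimal check:
  0110100 = 32 + 16 + 4 = 52
  0010101 = 16 + 4 + 1 = 21
  52 - 21 = 31, and 0011111 = 16 + 8 + 4 + 2 + 1 = 31 ✓

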